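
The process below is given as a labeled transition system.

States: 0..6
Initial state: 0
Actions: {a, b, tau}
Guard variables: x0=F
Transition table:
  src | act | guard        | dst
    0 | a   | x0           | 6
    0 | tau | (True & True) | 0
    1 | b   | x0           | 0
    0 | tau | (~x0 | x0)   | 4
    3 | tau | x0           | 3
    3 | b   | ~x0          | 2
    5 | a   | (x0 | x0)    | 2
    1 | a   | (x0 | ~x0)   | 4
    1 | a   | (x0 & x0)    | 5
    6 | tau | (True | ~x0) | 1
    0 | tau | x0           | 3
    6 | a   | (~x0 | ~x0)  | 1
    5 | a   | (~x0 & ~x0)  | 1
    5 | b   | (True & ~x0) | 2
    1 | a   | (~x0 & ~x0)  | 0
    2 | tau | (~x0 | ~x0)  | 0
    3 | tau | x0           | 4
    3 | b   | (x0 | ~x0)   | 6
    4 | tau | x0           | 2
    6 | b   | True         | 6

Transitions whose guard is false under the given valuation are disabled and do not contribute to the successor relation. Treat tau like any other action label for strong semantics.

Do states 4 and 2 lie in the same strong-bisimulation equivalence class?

Answer: NOT BISIMILAR

Working:
Refine partition for ~:
  π0 = {{0,1,2,3,4,5,6}}
  π1 = {{0,2},{1},{3},{4},{5},{6}}
  π2 = {{0},{1},{2},{3},{4},{5},{6}}
stable after 3 split(s): 7 block(s)
4∈{4}, 2∈{2}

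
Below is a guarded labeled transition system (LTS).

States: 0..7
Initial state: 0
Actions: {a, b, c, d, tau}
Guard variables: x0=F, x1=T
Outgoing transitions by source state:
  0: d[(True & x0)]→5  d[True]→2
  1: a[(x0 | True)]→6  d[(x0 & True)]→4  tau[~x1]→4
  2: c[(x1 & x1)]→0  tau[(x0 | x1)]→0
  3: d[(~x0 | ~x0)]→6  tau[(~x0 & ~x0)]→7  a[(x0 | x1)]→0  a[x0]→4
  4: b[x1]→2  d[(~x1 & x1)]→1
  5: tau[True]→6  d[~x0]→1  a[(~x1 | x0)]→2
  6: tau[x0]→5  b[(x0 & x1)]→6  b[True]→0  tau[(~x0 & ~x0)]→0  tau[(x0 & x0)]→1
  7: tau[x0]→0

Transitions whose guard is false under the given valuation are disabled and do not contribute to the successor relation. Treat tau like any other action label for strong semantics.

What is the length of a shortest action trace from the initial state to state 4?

Layered search for 4:
  depth 0: {0}
  depth 1: {2}
4 never appears.

Answer: UNREACHABLE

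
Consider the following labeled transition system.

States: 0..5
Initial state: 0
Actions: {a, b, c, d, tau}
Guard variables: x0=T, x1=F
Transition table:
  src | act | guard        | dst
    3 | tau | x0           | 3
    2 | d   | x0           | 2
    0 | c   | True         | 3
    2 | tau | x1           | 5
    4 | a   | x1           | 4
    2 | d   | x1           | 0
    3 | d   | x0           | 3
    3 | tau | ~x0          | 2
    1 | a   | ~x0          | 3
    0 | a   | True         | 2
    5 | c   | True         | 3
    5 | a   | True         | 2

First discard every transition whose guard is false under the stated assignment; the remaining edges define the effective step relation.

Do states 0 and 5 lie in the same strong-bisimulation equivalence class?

Answer: BISIMILAR

Trace:
Compute ~ classes (split until stable):
  round 0: {{0,1,2,3,4,5}}
  round 1: {{0,5},{1,4},{2},{3}}
Fixed point at round 2; 4 class(es).
[0]={0,5}  [5]={0,5}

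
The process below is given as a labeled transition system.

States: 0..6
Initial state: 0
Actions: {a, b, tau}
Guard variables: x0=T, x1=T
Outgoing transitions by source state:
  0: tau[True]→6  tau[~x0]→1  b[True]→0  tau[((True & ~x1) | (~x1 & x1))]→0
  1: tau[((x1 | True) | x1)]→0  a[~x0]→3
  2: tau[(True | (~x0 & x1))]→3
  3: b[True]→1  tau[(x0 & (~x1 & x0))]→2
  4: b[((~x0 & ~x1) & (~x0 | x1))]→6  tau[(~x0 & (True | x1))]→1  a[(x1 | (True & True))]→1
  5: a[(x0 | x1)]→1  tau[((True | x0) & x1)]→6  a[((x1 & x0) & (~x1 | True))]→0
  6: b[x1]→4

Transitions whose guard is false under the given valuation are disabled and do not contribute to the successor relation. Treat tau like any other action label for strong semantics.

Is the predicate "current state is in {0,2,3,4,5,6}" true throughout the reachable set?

Inv-set: {0,2,3,4,5,6}
R = {0,1,4,6}
  0: ok
  1: outside
  4: ok
  6: ok
counterexample path to 1: tau·b·a

Answer: INVARIANT VIOLATED at state 1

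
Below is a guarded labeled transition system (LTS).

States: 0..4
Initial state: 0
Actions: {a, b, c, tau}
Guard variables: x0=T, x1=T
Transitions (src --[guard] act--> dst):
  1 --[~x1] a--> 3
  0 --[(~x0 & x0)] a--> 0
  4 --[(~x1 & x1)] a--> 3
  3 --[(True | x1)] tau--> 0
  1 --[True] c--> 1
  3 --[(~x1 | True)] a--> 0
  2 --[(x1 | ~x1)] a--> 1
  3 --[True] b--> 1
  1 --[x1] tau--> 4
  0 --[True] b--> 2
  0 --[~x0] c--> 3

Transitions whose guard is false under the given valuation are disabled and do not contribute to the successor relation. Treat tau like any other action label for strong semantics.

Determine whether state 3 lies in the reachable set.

After dropping false guards: 7 live edges.
Layer 0: {0}
Layer 1: {2}  total {0,2}
Layer 2: {1}  total {0,1,2}
Layer 3: {4}  total {0,1,2,4}
Reach set: {0,1,2,4}

Answer: UNREACHABLE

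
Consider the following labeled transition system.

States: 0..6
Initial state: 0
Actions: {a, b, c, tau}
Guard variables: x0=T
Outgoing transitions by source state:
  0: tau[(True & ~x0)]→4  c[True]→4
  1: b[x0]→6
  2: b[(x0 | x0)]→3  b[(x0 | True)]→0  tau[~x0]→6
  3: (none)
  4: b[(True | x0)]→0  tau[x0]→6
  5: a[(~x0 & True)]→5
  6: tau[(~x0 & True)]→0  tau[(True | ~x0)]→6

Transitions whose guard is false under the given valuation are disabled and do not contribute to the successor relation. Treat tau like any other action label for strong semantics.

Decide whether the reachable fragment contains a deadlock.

Answer: DEADLOCK-FREE

Trace:
Reachable = {0,4,6}
  0: c→4  [1 exit(s)]
  4: b→0  tau→6  [2 exit(s)]
  6: tau→6  [1 exit(s)]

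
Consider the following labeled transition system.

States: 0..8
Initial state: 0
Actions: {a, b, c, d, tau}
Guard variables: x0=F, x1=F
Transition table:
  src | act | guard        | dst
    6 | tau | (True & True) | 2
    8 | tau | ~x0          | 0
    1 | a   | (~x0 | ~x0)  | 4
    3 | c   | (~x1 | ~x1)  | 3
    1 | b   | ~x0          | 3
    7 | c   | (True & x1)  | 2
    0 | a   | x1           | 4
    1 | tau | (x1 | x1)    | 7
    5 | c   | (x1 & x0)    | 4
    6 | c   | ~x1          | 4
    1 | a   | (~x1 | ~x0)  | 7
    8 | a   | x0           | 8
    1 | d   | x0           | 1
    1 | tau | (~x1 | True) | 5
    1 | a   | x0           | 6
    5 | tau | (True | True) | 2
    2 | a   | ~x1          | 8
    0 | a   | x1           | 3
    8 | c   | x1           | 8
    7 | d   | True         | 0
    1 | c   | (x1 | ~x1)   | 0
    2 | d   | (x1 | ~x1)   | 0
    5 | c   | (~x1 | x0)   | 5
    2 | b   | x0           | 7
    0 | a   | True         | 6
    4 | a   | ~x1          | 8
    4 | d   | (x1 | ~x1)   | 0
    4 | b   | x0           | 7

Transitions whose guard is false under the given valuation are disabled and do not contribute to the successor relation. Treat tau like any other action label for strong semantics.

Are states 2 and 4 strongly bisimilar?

Answer: BISIMILAR

Trace:
Compute ~ classes (split until stable):
  P[0] = {{0,1,2,3,4,5,6,7,8}}
  P[1] = {{0},{1},{2,4},{3},{5,6},{7},{8}}
  P[2] = {{0},{1},{2,4},{3},{5},{6},{7},{8}}
8 equivalence class(es) (converged in 3)
class of 2: {2,4}; class of 4: {2,4}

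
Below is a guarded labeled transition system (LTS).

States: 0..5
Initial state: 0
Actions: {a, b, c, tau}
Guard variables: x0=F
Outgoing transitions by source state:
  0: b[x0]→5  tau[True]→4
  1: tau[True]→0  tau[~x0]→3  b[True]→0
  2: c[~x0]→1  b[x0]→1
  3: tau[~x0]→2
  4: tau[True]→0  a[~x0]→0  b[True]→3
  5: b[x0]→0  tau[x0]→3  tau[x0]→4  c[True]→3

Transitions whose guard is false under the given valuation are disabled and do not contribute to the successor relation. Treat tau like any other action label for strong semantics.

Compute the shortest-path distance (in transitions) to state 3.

Layered search for 3:
  L0 = {0}
  L1 = {4}
  L2 = {3}
3 enters at depth 2; path tau·b

Answer: 2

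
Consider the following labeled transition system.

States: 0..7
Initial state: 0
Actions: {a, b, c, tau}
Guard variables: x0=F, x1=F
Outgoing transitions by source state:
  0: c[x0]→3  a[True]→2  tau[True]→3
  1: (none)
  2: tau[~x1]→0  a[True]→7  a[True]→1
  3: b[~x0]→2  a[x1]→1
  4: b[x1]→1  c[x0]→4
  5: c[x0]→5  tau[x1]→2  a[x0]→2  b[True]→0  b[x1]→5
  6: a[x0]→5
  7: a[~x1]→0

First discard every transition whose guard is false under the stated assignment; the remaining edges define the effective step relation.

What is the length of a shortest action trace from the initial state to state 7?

Breadth-first toward 7:
  L0 = {0}
  L1 = {2,3}
  L2 = {1,7}
7 enters at depth 2; path a·a

Answer: 2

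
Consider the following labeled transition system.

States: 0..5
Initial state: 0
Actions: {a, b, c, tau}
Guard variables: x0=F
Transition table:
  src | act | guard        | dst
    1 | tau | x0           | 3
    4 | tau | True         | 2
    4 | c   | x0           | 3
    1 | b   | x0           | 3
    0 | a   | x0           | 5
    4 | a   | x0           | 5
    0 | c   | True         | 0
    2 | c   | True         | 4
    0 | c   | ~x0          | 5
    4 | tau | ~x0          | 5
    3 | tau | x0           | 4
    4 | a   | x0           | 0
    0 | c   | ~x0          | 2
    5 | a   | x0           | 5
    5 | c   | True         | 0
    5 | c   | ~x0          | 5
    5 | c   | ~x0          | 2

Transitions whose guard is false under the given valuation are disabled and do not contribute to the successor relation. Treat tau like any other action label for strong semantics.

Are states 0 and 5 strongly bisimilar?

Answer: BISIMILAR

Trace:
Bisimulation quotient by refinement:
  π0 = {{0,1,2,3,4,5}}
  π1 = {{0,2,5},{1,3},{4}}
  π2 = {{0,5},{1,3},{2},{4}}
stable after 3 split(s): 4 block(s)
class of 0: {0,5}; class of 5: {0,5}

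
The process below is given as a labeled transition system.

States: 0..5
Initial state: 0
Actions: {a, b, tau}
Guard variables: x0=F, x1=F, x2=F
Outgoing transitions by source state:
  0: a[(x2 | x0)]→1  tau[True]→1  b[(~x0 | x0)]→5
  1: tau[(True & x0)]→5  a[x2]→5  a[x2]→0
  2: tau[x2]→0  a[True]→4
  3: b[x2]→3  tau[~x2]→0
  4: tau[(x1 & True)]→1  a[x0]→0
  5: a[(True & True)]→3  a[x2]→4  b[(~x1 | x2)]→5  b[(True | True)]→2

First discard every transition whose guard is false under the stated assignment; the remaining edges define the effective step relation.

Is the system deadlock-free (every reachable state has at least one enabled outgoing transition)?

Answer: DEADLOCK at state 1

Trace:
Reachable = {0,1,2,3,4,5}
  0: b→5  tau→1  [deg 2]
  1: ∅  [deadlock]
  2: a→4  [deg 1]
  3: tau→0  [deg 1]
  4: ∅  [deadlock]
  5: a→3  b→2  b→5  [deg 3]
witness 1: tau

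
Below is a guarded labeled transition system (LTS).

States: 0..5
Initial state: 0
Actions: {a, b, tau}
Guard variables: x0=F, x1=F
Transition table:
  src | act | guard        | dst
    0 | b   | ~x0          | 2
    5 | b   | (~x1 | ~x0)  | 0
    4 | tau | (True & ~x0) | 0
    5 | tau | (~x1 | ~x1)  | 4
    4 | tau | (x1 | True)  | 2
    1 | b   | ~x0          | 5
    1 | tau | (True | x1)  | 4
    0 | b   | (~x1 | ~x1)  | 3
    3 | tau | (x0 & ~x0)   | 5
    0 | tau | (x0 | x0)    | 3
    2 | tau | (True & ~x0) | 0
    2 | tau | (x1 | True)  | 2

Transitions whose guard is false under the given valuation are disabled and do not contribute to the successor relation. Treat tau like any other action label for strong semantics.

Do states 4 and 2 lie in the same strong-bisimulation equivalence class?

Answer: BISIMILAR

Working:
Compute ~ classes (split until stable):
  π0 = {{0,1,2,3,4,5}}
  π1 = {{0},{1,5},{2,4},{3}}
  π2 = {{0},{1},{2,4},{3},{5}}
stable after 3 split(s): 5 block(s)
4∈{2,4}, 2∈{2,4}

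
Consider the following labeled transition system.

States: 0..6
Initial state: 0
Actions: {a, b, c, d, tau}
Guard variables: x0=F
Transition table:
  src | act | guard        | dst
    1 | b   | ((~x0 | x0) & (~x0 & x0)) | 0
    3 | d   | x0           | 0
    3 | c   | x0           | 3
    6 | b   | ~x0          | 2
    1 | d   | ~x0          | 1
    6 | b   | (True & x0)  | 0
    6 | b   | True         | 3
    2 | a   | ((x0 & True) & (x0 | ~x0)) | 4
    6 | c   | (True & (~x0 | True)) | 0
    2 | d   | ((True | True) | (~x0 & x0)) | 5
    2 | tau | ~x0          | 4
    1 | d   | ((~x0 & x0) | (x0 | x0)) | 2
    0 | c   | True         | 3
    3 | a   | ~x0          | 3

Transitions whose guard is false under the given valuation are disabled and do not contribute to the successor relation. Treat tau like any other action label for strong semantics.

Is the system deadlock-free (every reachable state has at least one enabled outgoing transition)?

Answer: DEADLOCK-FREE

Analysis:
R = {0,3}
  0: c→3  [1 exit(s)]
  3: a→3  [1 exit(s)]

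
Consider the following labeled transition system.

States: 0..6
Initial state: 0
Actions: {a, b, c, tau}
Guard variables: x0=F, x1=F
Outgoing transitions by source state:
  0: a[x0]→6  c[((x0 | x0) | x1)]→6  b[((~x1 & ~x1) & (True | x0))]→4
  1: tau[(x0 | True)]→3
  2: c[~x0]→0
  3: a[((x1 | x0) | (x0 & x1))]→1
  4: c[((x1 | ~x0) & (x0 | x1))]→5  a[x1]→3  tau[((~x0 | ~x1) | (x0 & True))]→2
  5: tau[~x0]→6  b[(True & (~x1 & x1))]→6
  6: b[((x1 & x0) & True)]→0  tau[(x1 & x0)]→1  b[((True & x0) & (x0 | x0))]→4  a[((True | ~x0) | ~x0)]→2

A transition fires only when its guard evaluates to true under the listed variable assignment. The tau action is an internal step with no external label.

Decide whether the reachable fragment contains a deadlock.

Answer: DEADLOCK-FREE

Analysis:
Reach set: {0,2,4}
  0: b→4  [1 exit(s)]
  2: c→0  [1 exit(s)]
  4: tau→2  [1 exit(s)]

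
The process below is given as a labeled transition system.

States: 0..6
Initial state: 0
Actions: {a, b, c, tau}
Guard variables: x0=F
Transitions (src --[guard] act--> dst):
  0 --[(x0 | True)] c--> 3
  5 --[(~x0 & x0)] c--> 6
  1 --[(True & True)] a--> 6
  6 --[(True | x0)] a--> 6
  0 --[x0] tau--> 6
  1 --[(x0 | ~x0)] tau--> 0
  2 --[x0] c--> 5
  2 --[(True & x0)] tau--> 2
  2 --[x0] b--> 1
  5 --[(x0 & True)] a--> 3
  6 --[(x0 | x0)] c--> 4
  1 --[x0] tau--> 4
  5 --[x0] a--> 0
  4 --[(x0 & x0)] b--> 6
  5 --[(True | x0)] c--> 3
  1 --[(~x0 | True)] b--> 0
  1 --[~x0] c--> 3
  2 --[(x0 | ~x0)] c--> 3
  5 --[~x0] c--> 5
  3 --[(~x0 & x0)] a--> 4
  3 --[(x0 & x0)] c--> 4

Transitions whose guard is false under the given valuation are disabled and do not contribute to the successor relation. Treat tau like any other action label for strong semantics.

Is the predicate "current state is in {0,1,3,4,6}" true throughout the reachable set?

Inv-set: {0,1,3,4,6}
Reachable = {0,3}
  0: safe
  3: safe

Answer: INVARIANT HOLDS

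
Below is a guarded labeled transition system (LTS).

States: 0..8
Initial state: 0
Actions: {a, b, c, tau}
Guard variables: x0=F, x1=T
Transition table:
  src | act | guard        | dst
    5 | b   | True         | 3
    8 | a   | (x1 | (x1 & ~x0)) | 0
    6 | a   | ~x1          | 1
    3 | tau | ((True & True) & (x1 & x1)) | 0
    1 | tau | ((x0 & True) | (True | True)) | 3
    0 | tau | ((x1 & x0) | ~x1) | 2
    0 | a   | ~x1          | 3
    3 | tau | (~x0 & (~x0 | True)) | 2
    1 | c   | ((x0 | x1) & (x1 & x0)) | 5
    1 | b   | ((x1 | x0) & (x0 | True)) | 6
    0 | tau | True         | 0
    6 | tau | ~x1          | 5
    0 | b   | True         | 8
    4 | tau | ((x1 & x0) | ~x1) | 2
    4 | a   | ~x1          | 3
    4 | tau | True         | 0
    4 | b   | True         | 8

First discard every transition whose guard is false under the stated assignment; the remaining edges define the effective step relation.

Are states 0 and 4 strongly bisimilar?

Answer: BISIMILAR

Trace:
Refine partition for ~:
  P[0] = {{0,1,2,3,4,5,6,7,8}}
  P[1] = {{0,1,4},{2,6,7},{3},{5},{8}}
  P[2] = {{0,4},{1},{2,6,7},{3},{5},{8}}
6 equivalence class(es) (converged in 3)
0∈{0,4}, 4∈{0,4}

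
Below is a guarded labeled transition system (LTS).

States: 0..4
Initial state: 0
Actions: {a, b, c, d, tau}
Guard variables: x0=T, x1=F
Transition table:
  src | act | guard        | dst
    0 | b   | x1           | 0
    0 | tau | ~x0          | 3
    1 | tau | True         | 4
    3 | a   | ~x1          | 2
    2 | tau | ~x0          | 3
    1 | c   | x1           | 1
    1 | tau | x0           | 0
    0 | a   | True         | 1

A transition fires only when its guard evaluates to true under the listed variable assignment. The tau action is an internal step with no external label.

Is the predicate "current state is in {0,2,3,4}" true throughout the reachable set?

Safe = {0,2,3,4}
R = {0,1,4}
  0: safe
  1: outside
  4: safe
witness against invariant: a → 1

Answer: INVARIANT VIOLATED at state 1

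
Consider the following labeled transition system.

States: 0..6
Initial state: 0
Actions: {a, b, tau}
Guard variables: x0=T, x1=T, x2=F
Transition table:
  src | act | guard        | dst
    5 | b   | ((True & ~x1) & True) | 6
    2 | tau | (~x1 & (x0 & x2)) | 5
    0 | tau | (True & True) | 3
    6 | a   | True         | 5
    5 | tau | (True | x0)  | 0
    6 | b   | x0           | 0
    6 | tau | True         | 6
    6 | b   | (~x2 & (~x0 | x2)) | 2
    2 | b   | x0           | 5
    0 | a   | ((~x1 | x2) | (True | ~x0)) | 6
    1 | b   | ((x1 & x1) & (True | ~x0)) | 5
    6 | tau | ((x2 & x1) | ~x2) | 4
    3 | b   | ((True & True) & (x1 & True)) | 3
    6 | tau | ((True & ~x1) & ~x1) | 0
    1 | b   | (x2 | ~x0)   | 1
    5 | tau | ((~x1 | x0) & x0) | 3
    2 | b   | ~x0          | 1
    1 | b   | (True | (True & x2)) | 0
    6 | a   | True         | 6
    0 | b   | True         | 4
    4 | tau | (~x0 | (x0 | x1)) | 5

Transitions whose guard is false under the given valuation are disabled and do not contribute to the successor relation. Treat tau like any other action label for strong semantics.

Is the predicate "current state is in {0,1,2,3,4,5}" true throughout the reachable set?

Safe = {0,1,2,3,4,5}
Reach set: {0,3,4,5,6}
  0: ok
  3: ok
  4: ok
  5: ok
  6: ✗ unsafe
counterexample path to 6: a

Answer: INVARIANT VIOLATED at state 6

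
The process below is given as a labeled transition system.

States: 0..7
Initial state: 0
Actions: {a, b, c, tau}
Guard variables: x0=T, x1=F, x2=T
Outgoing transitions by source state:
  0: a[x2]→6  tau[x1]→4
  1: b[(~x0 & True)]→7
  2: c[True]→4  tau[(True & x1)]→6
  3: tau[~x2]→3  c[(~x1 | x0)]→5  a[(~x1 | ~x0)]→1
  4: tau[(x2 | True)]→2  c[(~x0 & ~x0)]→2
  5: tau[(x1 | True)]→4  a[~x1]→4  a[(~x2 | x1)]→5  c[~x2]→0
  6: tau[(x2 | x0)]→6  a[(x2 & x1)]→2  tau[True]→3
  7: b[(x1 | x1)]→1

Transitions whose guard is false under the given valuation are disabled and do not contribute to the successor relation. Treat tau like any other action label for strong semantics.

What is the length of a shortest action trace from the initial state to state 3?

BFS to 3:
  L0 = {0}
  L1 = {6}
  L2 = {3}
depth(3)=2, e.g. a·tau

Answer: 2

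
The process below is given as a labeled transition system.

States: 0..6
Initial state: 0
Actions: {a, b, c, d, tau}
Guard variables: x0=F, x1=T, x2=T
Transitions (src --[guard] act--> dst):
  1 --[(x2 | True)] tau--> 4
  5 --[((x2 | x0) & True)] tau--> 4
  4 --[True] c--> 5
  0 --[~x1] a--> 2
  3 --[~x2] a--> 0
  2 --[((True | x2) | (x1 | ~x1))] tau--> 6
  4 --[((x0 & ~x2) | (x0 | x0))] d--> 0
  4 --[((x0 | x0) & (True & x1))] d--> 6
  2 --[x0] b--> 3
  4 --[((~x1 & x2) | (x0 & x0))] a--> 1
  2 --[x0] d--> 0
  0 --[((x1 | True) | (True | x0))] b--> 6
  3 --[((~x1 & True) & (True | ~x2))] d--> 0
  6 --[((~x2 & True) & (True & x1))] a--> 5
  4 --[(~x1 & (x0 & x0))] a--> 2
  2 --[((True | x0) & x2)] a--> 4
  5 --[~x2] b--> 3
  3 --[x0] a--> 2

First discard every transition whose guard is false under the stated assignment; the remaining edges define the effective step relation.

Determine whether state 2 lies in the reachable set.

Answer: UNREACHABLE

Working:
6 transition(s) survive guard evaluation.
depth 0: {0}
depth 1: {6}  cumulative {0,6}
R = {0,6}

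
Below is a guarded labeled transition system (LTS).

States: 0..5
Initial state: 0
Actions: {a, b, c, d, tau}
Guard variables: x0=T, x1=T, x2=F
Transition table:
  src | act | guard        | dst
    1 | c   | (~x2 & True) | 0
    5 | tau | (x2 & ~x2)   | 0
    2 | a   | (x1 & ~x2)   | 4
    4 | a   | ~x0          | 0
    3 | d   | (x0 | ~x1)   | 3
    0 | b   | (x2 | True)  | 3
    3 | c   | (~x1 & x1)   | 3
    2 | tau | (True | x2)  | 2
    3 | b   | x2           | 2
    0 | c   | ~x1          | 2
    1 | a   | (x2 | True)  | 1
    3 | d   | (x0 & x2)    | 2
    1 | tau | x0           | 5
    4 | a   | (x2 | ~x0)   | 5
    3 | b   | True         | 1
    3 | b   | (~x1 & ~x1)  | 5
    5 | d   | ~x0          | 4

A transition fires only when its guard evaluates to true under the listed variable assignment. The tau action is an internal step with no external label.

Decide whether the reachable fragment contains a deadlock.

R = {0,1,3,5}
  0: b→3  [1 out]
  1: a→1  c→0  tau→5  [3 out]
  3: b→1  d→3  [2 out]
  5: ∅  [STUCK]
Path to 5: b·b·tau

Answer: DEADLOCK at state 5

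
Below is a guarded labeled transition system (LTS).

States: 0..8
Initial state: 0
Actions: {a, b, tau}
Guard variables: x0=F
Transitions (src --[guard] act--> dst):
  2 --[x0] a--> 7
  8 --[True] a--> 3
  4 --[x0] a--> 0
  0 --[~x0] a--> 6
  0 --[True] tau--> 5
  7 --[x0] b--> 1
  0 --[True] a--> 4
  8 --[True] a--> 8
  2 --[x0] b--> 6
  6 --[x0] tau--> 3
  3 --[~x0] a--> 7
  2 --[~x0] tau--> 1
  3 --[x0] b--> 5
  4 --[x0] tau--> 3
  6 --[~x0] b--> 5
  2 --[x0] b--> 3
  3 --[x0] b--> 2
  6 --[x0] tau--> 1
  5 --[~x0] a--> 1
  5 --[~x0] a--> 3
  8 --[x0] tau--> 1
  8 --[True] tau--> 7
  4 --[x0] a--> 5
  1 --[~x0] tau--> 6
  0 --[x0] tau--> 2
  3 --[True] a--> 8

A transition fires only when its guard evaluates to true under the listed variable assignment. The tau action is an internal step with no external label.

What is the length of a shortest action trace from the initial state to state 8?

Answer: 3

Trace:
Layered search for 8:
  L0 = {0}
  L1 = {4,5,6}
  L2 = {1,3}
  L3 = {7,8}
8 enters at depth 3; path tau·a·a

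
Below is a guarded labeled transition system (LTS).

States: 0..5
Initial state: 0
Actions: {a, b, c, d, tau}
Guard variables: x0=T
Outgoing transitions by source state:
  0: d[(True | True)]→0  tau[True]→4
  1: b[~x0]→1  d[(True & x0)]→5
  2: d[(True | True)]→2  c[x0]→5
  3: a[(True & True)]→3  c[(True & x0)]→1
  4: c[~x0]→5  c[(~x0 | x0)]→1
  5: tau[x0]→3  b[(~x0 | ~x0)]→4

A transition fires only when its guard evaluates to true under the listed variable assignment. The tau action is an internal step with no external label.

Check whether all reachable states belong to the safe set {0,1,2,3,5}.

Answer: INVARIANT VIOLATED at state 4

Analysis:
Inv-set: {0,1,2,3,5}
Reachable = {0,1,3,4,5}
  0: ✓
  1: ✓
  3: ✓
  4: ✗ unsafe
  5: ✓
reach 4 via tau — violates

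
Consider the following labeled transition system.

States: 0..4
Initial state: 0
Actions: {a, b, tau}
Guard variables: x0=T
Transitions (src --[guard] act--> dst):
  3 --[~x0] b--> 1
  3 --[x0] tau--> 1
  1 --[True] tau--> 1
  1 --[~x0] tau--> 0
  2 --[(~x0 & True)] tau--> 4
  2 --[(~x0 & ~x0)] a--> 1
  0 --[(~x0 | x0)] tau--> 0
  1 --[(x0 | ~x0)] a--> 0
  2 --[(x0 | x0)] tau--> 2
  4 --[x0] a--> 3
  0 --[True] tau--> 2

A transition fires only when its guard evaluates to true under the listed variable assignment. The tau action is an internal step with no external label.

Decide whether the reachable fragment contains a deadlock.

R = {0,2}
  0: tau→0  tau→2  [2 exit(s)]
  2: tau→2  [1 exit(s)]

Answer: DEADLOCK-FREE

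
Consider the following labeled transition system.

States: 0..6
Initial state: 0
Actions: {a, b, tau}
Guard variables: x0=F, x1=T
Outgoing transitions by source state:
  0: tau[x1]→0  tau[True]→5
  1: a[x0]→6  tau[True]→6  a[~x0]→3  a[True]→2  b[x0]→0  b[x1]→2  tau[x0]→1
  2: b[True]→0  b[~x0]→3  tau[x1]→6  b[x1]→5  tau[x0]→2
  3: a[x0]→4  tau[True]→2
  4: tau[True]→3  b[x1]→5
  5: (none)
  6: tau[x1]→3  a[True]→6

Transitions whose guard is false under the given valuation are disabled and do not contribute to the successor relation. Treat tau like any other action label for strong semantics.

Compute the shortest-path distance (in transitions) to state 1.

Answer: UNREACHABLE

Trace:
BFS to 1:
  depth 0: {0}
  depth 1: {5}
1 never appears.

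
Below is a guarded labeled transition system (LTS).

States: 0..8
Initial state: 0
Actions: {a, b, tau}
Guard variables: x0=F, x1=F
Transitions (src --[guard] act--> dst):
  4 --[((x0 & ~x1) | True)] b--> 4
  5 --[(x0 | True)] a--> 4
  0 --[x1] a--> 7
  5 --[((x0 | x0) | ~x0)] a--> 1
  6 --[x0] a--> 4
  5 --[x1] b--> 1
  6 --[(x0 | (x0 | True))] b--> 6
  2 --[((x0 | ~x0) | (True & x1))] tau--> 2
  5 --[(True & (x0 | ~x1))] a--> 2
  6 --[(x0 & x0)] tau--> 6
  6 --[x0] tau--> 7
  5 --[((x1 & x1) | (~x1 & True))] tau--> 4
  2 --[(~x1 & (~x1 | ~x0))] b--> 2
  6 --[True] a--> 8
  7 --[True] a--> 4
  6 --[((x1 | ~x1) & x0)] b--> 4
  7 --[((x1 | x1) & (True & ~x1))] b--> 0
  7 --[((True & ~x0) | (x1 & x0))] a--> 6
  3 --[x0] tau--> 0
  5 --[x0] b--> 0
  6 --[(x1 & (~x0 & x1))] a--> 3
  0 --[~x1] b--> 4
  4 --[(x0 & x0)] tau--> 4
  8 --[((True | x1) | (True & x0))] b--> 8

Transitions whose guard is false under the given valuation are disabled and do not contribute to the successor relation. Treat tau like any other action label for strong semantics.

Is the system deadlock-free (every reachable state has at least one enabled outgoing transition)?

Answer: DEADLOCK-FREE

Analysis:
R = {0,4}
  0: b→4  [deg 1]
  4: b→4  [deg 1]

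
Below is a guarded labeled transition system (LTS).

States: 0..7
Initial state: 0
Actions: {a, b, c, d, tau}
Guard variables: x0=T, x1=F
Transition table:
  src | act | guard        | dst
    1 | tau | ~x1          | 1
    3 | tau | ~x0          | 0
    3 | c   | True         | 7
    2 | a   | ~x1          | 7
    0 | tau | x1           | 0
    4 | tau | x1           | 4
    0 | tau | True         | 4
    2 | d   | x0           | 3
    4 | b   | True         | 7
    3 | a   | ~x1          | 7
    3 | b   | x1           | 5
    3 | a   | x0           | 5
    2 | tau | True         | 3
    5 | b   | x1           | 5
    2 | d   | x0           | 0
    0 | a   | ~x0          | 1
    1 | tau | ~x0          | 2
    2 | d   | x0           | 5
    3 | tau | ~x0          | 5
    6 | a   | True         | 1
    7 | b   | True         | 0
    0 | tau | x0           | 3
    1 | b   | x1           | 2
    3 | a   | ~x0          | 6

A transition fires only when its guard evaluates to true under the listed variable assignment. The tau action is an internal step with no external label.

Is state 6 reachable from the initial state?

Answer: UNREACHABLE

Analysis:
14 transition(s) survive guard evaluation.
L0 = {0}
L1 = {3,4}  now seen {0,3,4}
L2 = {5,7}  now seen {0,3,4,5,7}
R = {0,3,4,5,7}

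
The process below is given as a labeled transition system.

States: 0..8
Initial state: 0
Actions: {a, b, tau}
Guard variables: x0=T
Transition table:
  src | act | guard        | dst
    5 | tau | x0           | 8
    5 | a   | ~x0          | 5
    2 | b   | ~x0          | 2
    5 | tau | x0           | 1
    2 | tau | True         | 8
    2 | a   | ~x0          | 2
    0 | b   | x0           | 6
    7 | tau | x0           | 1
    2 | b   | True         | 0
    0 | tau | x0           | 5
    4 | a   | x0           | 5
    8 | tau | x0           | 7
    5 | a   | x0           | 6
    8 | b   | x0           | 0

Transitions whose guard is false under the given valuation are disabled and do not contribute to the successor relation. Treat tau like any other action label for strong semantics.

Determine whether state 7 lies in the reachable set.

Answer: REACHABLE

Trace:
11 transition(s) survive guard evaluation.
depth 0: {0}
depth 1: {5,6}  total {0,5,6}
depth 2: {1,8}  total {0,1,5,6,8}
depth 3: {7}  total {0,1,5,6,7,8}
Reachable = {0,1,5,6,7,8}
Path to 7: tau·tau·tau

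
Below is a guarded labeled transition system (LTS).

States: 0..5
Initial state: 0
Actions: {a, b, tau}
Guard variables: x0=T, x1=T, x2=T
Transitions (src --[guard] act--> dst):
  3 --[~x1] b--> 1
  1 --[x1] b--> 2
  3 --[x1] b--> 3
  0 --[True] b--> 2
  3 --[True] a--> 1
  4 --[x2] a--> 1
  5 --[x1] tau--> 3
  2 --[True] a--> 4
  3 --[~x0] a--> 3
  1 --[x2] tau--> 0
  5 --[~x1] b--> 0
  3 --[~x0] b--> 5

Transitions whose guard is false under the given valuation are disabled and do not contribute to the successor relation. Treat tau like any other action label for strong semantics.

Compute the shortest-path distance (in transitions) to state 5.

BFS to 5:
  Layer 0: {0}
  Layer 1: {2}
  Layer 2: {4}
  Layer 3: {1}
5 never appears.

Answer: UNREACHABLE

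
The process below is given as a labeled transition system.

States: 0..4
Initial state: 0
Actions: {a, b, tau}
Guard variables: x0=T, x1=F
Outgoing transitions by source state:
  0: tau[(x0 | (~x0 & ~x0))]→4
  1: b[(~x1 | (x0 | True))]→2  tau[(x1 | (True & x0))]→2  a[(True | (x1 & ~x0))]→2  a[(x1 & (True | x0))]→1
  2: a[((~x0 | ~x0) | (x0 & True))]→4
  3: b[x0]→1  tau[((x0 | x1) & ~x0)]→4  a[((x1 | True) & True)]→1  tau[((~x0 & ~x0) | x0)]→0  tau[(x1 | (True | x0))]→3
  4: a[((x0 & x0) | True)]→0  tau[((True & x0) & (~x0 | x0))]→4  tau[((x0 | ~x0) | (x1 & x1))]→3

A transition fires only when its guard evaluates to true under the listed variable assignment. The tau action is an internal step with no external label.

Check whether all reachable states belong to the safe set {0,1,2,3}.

Inv-set: {0,1,2,3}
Reachable = {0,1,2,3,4}
  0: ✓
  1: ✓
  2: ✓
  3: ✓
  4: VIOLATES
witness against invariant: tau → 4

Answer: INVARIANT VIOLATED at state 4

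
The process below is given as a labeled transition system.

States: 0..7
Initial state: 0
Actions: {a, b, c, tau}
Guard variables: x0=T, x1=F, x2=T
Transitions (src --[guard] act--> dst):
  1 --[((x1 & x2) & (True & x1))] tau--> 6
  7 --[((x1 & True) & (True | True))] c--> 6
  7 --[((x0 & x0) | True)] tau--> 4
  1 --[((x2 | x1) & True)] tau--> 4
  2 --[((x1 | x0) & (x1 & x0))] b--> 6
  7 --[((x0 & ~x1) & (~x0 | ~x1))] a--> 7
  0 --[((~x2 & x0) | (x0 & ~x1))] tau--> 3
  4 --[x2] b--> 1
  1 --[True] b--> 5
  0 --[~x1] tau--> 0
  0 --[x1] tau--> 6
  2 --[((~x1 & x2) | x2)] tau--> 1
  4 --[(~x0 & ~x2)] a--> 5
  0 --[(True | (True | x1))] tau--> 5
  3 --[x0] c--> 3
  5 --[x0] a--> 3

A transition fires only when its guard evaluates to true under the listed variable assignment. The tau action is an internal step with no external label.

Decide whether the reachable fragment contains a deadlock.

Reach set: {0,3,5}
  0: tau→0  tau→3  tau→5  [3 out]
  3: c→3  [1 out]
  5: a→3  [1 out]

Answer: DEADLOCK-FREE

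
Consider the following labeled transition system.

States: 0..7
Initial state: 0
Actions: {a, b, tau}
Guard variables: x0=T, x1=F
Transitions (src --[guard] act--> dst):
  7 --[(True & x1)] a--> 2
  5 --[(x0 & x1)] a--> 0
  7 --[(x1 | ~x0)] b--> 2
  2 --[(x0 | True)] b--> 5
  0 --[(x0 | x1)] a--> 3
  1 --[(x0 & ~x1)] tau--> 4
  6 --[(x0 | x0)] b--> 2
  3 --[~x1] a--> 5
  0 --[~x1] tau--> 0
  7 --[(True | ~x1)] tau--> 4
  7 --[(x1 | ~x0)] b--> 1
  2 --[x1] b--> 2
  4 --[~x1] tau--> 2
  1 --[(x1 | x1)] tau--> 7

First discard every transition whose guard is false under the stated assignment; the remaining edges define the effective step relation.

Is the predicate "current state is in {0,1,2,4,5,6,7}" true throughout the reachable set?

Answer: INVARIANT VIOLATED at state 3

Trace:
Allowed set {0,1,2,4,5,6,7}
R = {0,3,5}
  0: safe
  3: outside
  5: safe
witness against invariant: a → 3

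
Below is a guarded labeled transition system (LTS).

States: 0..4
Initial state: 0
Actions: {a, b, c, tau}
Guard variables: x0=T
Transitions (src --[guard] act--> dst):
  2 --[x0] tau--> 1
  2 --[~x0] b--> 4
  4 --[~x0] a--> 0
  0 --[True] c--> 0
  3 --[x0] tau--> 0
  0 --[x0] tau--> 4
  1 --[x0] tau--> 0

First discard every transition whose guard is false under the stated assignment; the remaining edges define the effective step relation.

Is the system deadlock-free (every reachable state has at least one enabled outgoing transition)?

Reachable = {0,4}
  0: c→0  tau→4  [deg 2]
  4: ∅  [deadlock]
trace reaching 4: tau

Answer: DEADLOCK at state 4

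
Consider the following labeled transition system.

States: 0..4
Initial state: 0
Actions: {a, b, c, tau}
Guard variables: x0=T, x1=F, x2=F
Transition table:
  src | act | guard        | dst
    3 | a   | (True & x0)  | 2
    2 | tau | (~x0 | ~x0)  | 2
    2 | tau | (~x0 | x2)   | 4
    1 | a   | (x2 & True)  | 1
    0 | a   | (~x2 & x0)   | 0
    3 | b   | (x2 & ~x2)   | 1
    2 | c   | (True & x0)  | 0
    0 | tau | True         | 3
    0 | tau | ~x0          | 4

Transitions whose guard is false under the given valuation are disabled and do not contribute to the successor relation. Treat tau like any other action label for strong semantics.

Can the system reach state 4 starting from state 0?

After dropping false guards: 4 live edges.
Layer 0: {0}
Layer 1: {3}  now seen {0,3}
Layer 2: {2}  now seen {0,2,3}
Reach set: {0,2,3}

Answer: UNREACHABLE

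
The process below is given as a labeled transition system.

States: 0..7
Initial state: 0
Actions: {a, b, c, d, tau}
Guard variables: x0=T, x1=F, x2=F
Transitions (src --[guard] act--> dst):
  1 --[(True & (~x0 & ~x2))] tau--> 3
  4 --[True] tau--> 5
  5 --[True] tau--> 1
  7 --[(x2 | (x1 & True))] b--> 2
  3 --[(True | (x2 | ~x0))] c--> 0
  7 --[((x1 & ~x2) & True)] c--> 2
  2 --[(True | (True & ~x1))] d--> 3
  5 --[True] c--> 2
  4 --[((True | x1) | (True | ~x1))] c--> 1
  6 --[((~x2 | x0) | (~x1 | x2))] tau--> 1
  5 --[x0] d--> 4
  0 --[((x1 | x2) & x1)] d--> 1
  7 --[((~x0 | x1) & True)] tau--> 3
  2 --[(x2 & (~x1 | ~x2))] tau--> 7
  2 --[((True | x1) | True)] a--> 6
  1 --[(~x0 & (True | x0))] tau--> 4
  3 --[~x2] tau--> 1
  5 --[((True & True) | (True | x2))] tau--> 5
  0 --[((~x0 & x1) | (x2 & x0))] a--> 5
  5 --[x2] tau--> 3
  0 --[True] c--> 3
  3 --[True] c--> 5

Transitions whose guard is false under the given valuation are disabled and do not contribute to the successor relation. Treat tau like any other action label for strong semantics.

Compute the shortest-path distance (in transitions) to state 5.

BFS to 5:
  depth 0: {0}
  depth 1: {3}
  depth 2: {1,5}
depth(5)=2, e.g. c·c

Answer: 2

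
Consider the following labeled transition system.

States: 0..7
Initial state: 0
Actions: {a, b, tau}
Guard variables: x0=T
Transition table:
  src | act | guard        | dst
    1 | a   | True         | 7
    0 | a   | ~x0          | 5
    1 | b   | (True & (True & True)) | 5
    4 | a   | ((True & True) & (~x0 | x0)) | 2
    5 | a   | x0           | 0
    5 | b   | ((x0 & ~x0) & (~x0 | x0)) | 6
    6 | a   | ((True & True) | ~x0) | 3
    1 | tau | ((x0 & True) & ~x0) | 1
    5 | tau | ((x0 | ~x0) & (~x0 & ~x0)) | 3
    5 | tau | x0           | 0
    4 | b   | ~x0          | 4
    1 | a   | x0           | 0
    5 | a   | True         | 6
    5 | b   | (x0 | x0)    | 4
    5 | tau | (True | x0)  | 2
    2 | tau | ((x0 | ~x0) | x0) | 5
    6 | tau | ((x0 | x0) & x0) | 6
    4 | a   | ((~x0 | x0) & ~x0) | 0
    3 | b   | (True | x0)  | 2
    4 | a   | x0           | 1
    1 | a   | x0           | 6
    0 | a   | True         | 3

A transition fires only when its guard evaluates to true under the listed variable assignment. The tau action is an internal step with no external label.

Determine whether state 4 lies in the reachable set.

16 transition(s) survive guard evaluation.
L0 = {0}
L1 = {3}  cumulative {0,3}
L2 = {2}  cumulative {0,2,3}
L3 = {5}  cumulative {0,2,3,5}
L4 = {4,6}  cumulative {0,2,3,4,5,6}
L5 = {1}  cumulative {0,1,2,3,4,5,6}
L6 = {7}  cumulative {0,1,2,3,4,5,6,7}
Reachable = {0,1,2,3,4,5,6,7}
trace reaching 4: a·b·tau·b

Answer: REACHABLE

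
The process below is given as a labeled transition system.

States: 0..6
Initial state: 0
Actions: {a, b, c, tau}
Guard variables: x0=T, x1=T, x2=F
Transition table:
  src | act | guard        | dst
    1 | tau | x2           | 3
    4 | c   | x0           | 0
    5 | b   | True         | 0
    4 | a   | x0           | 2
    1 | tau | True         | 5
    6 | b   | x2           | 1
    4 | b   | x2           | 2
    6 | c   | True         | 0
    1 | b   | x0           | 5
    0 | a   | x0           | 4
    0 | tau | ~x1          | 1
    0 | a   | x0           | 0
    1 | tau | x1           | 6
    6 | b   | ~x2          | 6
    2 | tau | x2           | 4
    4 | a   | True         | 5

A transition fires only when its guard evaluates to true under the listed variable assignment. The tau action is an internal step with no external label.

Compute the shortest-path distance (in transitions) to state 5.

Answer: 2

Working:
BFS to 5:
  L0 = {0}
  L1 = {4}
  L2 = {2,5}
first hit 5 at d=2 via a·a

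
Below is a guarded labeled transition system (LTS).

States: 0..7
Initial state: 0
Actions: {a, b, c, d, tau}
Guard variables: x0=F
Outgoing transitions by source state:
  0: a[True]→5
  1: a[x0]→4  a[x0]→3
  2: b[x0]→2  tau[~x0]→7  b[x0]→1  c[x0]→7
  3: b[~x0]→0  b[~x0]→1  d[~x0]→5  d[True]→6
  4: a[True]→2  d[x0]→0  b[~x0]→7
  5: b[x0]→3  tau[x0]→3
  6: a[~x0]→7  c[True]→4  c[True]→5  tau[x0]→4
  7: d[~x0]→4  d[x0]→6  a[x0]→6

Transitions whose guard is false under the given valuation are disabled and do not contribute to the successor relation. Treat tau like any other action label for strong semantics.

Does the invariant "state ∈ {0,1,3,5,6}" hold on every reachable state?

Inv-set: {0,1,3,5,6}
Reach set: {0,5}
  0: safe
  5: safe

Answer: INVARIANT HOLDS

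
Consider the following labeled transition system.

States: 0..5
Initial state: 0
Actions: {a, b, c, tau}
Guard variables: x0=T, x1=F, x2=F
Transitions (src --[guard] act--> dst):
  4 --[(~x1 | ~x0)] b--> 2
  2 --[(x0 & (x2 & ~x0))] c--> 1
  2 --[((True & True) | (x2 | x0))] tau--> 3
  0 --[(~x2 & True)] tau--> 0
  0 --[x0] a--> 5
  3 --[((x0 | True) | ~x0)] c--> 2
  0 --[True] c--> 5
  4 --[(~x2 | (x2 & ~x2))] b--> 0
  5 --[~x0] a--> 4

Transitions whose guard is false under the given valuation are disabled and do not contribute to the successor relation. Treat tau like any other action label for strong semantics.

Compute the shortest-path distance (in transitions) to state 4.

Answer: UNREACHABLE

Analysis:
Layered search for 4:
  Layer 0: {0}
  Layer 1: {5}
4 never appears.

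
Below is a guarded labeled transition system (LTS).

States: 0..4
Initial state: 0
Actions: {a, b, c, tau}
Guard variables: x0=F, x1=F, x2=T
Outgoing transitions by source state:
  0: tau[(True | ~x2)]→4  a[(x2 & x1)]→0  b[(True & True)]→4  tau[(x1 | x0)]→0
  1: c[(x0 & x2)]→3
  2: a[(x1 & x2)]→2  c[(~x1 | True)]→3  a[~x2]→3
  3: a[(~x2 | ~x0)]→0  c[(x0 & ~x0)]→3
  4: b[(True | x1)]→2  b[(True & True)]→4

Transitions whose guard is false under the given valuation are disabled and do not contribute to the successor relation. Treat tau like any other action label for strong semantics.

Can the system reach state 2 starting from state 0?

Answer: REACHABLE

Analysis:
After dropping false guards: 6 live edges.
Layer 0: {0}
Layer 1: {4}  cumulative {0,4}
Layer 2: {2}  cumulative {0,2,4}
Layer 3: {3}  cumulative {0,2,3,4}
Reach set: {0,2,3,4}
Path to 2: tau·b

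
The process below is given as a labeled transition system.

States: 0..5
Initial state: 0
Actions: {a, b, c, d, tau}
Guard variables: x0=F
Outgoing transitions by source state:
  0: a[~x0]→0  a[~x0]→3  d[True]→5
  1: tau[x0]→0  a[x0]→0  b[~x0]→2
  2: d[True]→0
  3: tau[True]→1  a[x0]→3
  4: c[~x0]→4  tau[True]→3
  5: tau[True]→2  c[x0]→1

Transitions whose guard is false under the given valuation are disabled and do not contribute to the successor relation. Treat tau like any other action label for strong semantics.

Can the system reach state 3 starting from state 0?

After dropping false guards: 9 live edges.
Layer 0: {0}
Layer 1: {3,5}  now seen {0,3,5}
Layer 2: {1,2}  now seen {0,1,2,3,5}
Reachable = {0,1,2,3,5}
trace reaching 3: a

Answer: REACHABLE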